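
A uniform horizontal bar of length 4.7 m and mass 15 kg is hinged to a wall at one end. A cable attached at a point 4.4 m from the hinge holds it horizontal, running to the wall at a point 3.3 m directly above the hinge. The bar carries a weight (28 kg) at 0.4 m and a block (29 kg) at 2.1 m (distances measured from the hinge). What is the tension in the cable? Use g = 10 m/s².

T ≈ 407 N

Taking torques about the hinge:
Beam weight: 15 × 10 = 150 N down at 2.35 m → arm 2.35 m, τ = 150 × 2.35 = 352.5 N·m clockwise.
Weight: 28 × 10 = 280 N down at 0.4 m → arm 0.4 m, τ = 280 × 0.4 = 112 N·m clockwise.
Block: 29 × 10 = 290 N down at 2.1 m → arm 2.1 m, τ = 290 × 2.1 = 609 N·m clockwise.
Total clockwise load moment = 1074 N·m.
The cable tension T acts at 4.4 m; only its component perpendicular to the bar, T sinθ, produces torque. sinθ = h/√(h²+d²) = 3.3/√(3.3²+4.4²) = 0.6.
For rotational equilibrium, T × 4.4 × 0.6 = 1074, so T = 1074 / 2.64 = 407 N.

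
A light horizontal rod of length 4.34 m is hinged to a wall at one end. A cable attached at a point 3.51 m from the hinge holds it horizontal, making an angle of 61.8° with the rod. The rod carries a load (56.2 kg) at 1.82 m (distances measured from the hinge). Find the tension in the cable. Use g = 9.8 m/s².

T ≈ 324 N

Take moments about the hinge.
Load: 56.2 × 9.8 = 550.8 N down at 1.82 m → arm 1.82 m, τ = 550.8 × 1.82 = 1002 N·m clockwise.
Total clockwise load moment = 1002 N·m.
The cable tension T acts at 3.51 m; only its component perpendicular to the rod, T sinθ, produces torque. sin 61.8° = 0.8813.
For rotational equilibrium, T × 3.51 × 0.8813 = 1002, so T = 1002 / 3.093 = 324 N.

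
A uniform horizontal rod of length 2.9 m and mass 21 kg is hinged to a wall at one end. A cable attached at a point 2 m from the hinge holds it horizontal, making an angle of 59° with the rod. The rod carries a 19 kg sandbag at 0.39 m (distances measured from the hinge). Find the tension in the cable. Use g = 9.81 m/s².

T ≈ 217 N

Taking torques about the hinge:
Beam weight: 21 × 9.81 = 206 N down at 1.45 m → arm 1.45 m, τ = 206 × 1.45 = 298.7 N·m clockwise.
Sandbag: 19 × 9.81 = 186.4 N down at 0.39 m → arm 0.39 m, τ = 186.4 × 0.39 = 72.7 N·m clockwise.
Total clockwise load moment = 371.4 N·m.
The cable tension T acts at 2 m; only its component perpendicular to the rod, T sinθ, produces torque. sin 59° = 0.8572.
For rotational equilibrium, T × 2 × 0.8572 = 371.4, so T = 371.4 / 1.714 = 217 N.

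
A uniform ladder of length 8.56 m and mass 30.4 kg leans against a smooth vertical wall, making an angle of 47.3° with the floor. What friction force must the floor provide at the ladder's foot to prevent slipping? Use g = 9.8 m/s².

Choose the foot of the ladder as the axis so the floor normal and friction both act there and drop out.
Ladder weight 30.4×9.8 = 297.9 N acts at 4.28 m along the ladder; its horizontal arm is 4.28·cos47.3° = 2.903 m → τ = 864.8 N·m clockwise.
Wall normal N acts horizontally at the top; its moment arm is the height L sinθ = 8.56·sin47.3° = 6.291 m, counterclockwise.
For rotational equilibrium, N × 6.291 = 864.8, so N = 137 N.
ΣFx = 0: friction at the foot balances the wall's push, so f = N_wall = 137 N.

f ≈ 137 N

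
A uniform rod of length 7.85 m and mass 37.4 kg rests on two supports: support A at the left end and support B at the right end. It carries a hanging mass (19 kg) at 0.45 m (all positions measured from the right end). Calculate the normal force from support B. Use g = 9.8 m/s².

Taking torques about support A:
Beam weight: 37.4 × 9.8 = 366.5 N down at 3.925 m → arm 3.925 m, τ = 366.5 × 3.925 = 1439 N·m clockwise.
Hanging mass: 19 × 9.8 = 186.2 N down at 0.45 m → arm 7.4 m, τ = 186.2 × 7.4 = 1378 N·m clockwise.
Net load moment about support A = 2817 N·m clockwise.
Reaction R at support B is upward at 0 m, arm 7.85 m → moment R × 7.85 counterclockwise.
Στ = 0 ⇒ R × 7.85 = 2817 ⇒ R = 359 N.

R_B ≈ 359 N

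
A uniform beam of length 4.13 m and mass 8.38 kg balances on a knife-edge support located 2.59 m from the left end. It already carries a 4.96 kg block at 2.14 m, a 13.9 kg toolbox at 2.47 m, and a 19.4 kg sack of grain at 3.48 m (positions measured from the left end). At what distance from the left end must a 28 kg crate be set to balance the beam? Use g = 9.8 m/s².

x ≈ 2.27 m from the left end

Sum moments about the knife-edge support (at 2.59 m from the left end) (the support reaction has zero arm there).
Beam weight: 8.38 × 9.8 = 82.12 N down at 2.065 m → arm 0.525 m, τ = 82.12 × 0.525 = 43.11 N·m counterclockwise.
Block: 4.96 × 9.8 = 48.61 N down at 2.14 m → arm 0.45 m, τ = 48.61 × 0.45 = 21.87 N·m counterclockwise.
Toolbox: 13.9 × 9.8 = 136.2 N down at 2.47 m → arm 0.12 m, τ = 136.2 × 0.12 = 16.34 N·m counterclockwise.
Sack of grain: 19.4 × 9.8 = 190.1 N down at 3.48 m → arm 0.89 m, τ = 190.1 × 0.89 = 169.2 N·m clockwise.
Net moment of existing loads = 87.88 N·m clockwise.
The crate weighs 28 × 9.8 = 274.4 N and must supply an equal counterclockwise moment, so its lever arm about the knife-edge support is 87.88 / 274.4 = 0.32 m.
That puts it at 2.59 − 0.32 = 2.27 m from the left end.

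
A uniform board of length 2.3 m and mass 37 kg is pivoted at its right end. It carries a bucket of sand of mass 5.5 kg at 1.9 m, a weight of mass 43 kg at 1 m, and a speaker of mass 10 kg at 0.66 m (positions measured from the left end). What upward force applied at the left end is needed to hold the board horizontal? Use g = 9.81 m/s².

F ≈ 499 N

Take moments about the right end.
Beam weight: 37 × 9.81 = 363 N down at 1.15 m → arm 1.15 m, τ = 363 × 1.15 = 417.4 N·m counterclockwise.
Bucket of sand: 5.5 × 9.81 = 53.96 N down at 1.9 m → arm 0.4 m, τ = 53.96 × 0.4 = 21.58 N·m counterclockwise.
Weight: 43 × 9.81 = 421.8 N down at 1 m → arm 1.3 m, τ = 421.8 × 1.3 = 548.3 N·m counterclockwise.
Speaker: 10 × 9.81 = 98.1 N down at 0.66 m → arm 1.64 m, τ = 98.1 × 1.64 = 160.9 N·m counterclockwise.
Net moment of the loads = 1148 N·m counterclockwise.
The upward force F acts at the left end, arm 2.3 m, giving F × 2.3 clockwise.
For rotational equilibrium, F × 2.3 = 1148, so F = 1148 / 2.3 = 499 N.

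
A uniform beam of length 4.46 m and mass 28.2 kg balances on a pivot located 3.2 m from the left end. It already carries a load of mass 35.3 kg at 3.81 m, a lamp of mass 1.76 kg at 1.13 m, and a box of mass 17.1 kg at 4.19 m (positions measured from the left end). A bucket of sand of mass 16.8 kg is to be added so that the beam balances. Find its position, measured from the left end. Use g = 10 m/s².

Taking torques about the pivot (at 3.2 m from the left end):
Beam weight: 28.2 × 10 = 282 N down at 2.23 m → arm 0.97 m, τ = 282 × 0.97 = 273.5 N·m counterclockwise.
Load: 35.3 × 10 = 353 N down at 3.81 m → arm 0.61 m, τ = 353 × 0.61 = 215.3 N·m clockwise.
Lamp: 1.76 × 10 = 17.6 N down at 1.13 m → arm 2.07 m, τ = 17.6 × 2.07 = 36.43 N·m counterclockwise.
Box: 17.1 × 10 = 171 N down at 4.19 m → arm 0.99 m, τ = 171 × 0.99 = 169.3 N·m clockwise.
Net moment of existing loads = 74.67 N·m clockwise.
The bucket of sand weighs 16.8 × 10 = 168 N and must supply an equal counterclockwise moment, so its lever arm about the pivot is 74.67 / 168 = 0.444 m.
That puts it at 3.2 − 0.444 = 2.76 m from the left end.

x ≈ 2.76 m from the left end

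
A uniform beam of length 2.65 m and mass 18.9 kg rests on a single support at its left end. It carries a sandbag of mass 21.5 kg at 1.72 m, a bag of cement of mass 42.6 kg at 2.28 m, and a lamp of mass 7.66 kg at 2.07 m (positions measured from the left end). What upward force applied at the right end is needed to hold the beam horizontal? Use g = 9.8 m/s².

F ≈ 647 N

Take moments about the left end.
Beam weight: 18.9 × 9.8 = 185.2 N down at 1.325 m → arm 1.325 m, τ = 185.2 × 1.325 = 245.4 N·m clockwise.
Sandbag: 21.5 × 9.8 = 210.7 N down at 1.72 m → arm 1.72 m, τ = 210.7 × 1.72 = 362.4 N·m clockwise.
Bag of cement: 42.6 × 9.8 = 417.5 N down at 2.28 m → arm 2.28 m, τ = 417.5 × 2.28 = 951.9 N·m clockwise.
Lamp: 7.66 × 9.8 = 75.07 N down at 2.07 m → arm 2.07 m, τ = 75.07 × 2.07 = 155.4 N·m clockwise.
Net moment of the loads = 1715 N·m clockwise.
The upward force F acts at the right end, arm 2.65 m, giving F × 2.65 counterclockwise.
Στ = 0 ⇒ F × 2.65 = 1715 ⇒ F = 1715 / 2.65 = 647 N.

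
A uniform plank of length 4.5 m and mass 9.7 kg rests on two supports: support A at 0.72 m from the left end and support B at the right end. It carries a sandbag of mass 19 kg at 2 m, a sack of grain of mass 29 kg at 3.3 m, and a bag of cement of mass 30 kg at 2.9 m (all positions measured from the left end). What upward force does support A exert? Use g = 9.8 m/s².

R_A ≈ 394 N

Taking torques about support B:
Beam weight: 9.7 × 9.8 = 95.06 N down at 2.25 m → arm 2.25 m, τ = 95.06 × 2.25 = 213.9 N·m counterclockwise.
Sandbag: 19 × 9.8 = 186.2 N down at 2 m → arm 2.5 m, τ = 186.2 × 2.5 = 465.5 N·m counterclockwise.
Sack of grain: 29 × 9.8 = 284.2 N down at 3.3 m → arm 1.2 m, τ = 284.2 × 1.2 = 341 N·m counterclockwise.
Bag of cement: 30 × 9.8 = 294 N down at 2.9 m → arm 1.6 m, τ = 294 × 1.6 = 470.4 N·m counterclockwise.
Net load moment about support B = 1491 N·m counterclockwise.
Reaction R at support A is upward at 0.72 m, arm 3.78 m → moment R × 3.78 clockwise.
For rotational equilibrium, R × 3.78 = 1491, so R = 394 N.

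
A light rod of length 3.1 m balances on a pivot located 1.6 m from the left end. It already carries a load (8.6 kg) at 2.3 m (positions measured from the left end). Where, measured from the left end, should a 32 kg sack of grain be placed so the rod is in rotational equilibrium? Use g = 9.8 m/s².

x ≈ 1.41 m from the left end

Choose the pivot (at 1.6 m from the left end) as the axis so the support reaction has zero arm there.
Load: 8.6 × 9.8 = 84.28 N down at 2.3 m → arm 0.7 m, τ = 84.28 × 0.7 = 59 N·m clockwise.
Net moment of existing loads = 59 N·m clockwise.
The sack of grain weighs 32 × 9.8 = 313.6 N and must supply an equal counterclockwise moment, so its lever arm about the pivot is 59 / 313.6 = 0.188 m.
That puts it at 1.6 − 0.188 = 1.41 m from the left end.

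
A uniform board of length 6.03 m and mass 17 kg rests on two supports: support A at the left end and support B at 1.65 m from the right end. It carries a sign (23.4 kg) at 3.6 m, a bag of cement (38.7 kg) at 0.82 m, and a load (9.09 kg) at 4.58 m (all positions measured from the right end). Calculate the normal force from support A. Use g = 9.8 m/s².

Take moments about support B.
Beam weight: 17 × 9.8 = 166.6 N down at 3.015 m → arm 1.365 m, τ = 166.6 × 1.365 = 227.4 N·m counterclockwise.
Sign: 23.4 × 9.8 = 229.3 N down at 3.6 m → arm 1.95 m, τ = 229.3 × 1.95 = 447.1 N·m counterclockwise.
Bag of cement: 38.7 × 9.8 = 379.3 N down at 0.82 m → arm 0.83 m, τ = 379.3 × 0.83 = 314.8 N·m clockwise.
Load: 9.09 × 9.8 = 89.08 N down at 4.58 m → arm 2.93 m, τ = 89.08 × 2.93 = 261 N·m counterclockwise.
Net load moment about support B = 620.7 N·m counterclockwise.
Reaction R at support A is upward at 6.03 m, arm 4.38 m → moment R × 4.38 clockwise.
Balancing moments: R × 4.38 = 620.7, giving R = 142 N.

R_A ≈ 142 N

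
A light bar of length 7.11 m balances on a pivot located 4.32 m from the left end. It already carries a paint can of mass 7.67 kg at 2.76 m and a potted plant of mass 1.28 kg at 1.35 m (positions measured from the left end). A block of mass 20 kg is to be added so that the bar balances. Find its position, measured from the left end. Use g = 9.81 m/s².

Take moments about the pivot (at 4.32 m from the left end).
Paint can: 7.67 × 9.81 = 75.24 N down at 2.76 m → arm 1.56 m, τ = 75.24 × 1.56 = 117.4 N·m counterclockwise.
Potted plant: 1.28 × 9.81 = 12.56 N down at 1.35 m → arm 2.97 m, τ = 12.56 × 2.97 = 37.3 N·m counterclockwise.
Net moment of existing loads = 154.7 N·m counterclockwise.
The block weighs 20 × 9.81 = 196.2 N and must supply an equal clockwise moment, so its lever arm about the pivot is 154.7 / 196.2 = 0.788 m.
That puts it at 4.32 + 0.788 = 5.11 m from the left end.

x ≈ 5.11 m from the left end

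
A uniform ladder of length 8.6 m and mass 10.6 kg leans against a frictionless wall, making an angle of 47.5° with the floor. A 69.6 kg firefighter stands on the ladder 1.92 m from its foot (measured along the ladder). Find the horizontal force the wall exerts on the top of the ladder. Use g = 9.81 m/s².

Sum moments about the foot of the ladder (the floor normal and friction both act there and drop out).
Ladder weight 10.6×9.81 = 104 N acts at 4.3 m along the ladder; its horizontal arm is 4.3·cos47.5° = 2.905 m → τ = 302.1 N·m clockwise.
Firefighter: 69.6×9.81 = 682.8 N at 1.92 m → arm 1.297 m → τ = 885.6 N·m clockwise.
Wall normal N acts horizontally at the top; its moment arm is the height L sinθ = 8.6·sin47.5° = 6.341 m, counterclockwise.
Στ = 0 ⇒ N × 6.341 = 1188 ⇒ N = 187 N.

N_wall ≈ 187 N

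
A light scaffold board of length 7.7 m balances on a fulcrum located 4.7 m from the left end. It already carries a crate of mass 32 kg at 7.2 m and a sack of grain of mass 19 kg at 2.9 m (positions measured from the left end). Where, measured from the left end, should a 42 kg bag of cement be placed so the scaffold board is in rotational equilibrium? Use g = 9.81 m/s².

About the fulcrum (at 4.7 m from the left end):
Crate: 32 × 9.81 = 313.9 N down at 7.2 m → arm 2.5 m, τ = 313.9 × 2.5 = 784.8 N·m clockwise.
Sack of grain: 19 × 9.81 = 186.4 N down at 2.9 m → arm 1.8 m, τ = 186.4 × 1.8 = 335.5 N·m counterclockwise.
Net moment of existing loads = 449.3 N·m clockwise.
The bag of cement weighs 42 × 9.81 = 412 N and must supply an equal counterclockwise moment, so its lever arm about the fulcrum is 449.3 / 412 = 1.09 m.
That puts it at 4.7 − 1.09 = 3.61 m from the left end.

x ≈ 3.61 m from the left end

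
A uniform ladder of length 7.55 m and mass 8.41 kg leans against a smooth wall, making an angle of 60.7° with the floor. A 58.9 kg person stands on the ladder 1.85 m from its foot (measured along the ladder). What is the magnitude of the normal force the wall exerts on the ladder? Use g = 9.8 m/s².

Sum moments about the foot of the ladder (the floor normal and friction both act there and drop out).
Ladder weight 8.41×9.8 = 82.42 N acts at 3.775 m along the ladder; its horizontal arm is 3.775·cos60.7° = 1.847 m → τ = 152.2 N·m clockwise.
Person: 58.9×9.8 = 577.2 N at 1.85 m → arm 0.9054 m → τ = 522.6 N·m clockwise.
Wall normal N acts horizontally at the top; its moment arm is the height L sinθ = 7.55·sin60.7° = 6.584 m, counterclockwise.
Balancing moments: N × 6.584 = 674.8, giving N = 102 N.

N_wall ≈ 102 N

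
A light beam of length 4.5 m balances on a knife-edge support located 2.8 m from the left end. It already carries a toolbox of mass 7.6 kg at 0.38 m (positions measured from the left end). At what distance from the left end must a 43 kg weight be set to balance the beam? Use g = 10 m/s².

x ≈ 3.23 m from the left end

Taking torques about the knife-edge support (at 2.8 m from the left end):
Toolbox: 7.6 × 10 = 76 N down at 0.38 m → arm 2.42 m, τ = 76 × 2.42 = 183.9 N·m counterclockwise.
Net moment of existing loads = 183.9 N·m counterclockwise.
The weight weighs 43 × 10 = 430 N and must supply an equal clockwise moment, so its lever arm about the knife-edge support is 183.9 / 430 = 0.428 m.
That puts it at 2.8 + 0.428 = 3.23 m from the left end.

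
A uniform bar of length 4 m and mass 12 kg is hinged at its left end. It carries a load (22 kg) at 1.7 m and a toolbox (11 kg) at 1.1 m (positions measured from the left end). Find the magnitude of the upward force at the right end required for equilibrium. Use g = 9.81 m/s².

F ≈ 180 N

Sum moments about the left end (the unknown pivot reaction has zero arm there).
Beam weight: 12 × 9.81 = 117.7 N down at 2 m → arm 2 m, τ = 117.7 × 2 = 235.4 N·m clockwise.
Load: 22 × 9.81 = 215.8 N down at 1.7 m → arm 1.7 m, τ = 215.8 × 1.7 = 366.9 N·m clockwise.
Toolbox: 11 × 9.81 = 107.9 N down at 1.1 m → arm 1.1 m, τ = 107.9 × 1.1 = 118.7 N·m clockwise.
Net moment of the loads = 721 N·m clockwise.
The upward force F acts at the right end, arm 4 m, giving F × 4 counterclockwise.
Setting net torque to zero: F × 4 = 721 → F = 721 / 4 = 180 N.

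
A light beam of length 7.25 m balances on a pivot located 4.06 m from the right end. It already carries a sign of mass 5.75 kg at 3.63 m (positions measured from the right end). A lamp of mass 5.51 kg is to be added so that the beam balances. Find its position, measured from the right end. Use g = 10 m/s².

Taking torques about the pivot (at 4.06 m from the right end):
Sign: 5.75 × 10 = 57.5 N down at 3.63 m → arm 0.43 m, τ = 57.5 × 0.43 = 24.72 N·m clockwise.
Net moment of existing loads = 24.72 N·m clockwise.
The lamp weighs 5.51 × 10 = 55.1 N and must supply an equal counterclockwise moment, so its lever arm about the pivot is 24.72 / 55.1 = 0.449 m.
That puts it at 4.06 + 0.449 = 4.51 m from the right end.

x ≈ 4.51 m from the right end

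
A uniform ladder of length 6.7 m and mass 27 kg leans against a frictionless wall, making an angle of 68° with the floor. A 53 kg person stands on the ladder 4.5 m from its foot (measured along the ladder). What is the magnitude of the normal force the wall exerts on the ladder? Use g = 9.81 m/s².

Sum moments about the foot of the ladder (the floor normal and friction both act there and drop out).
Ladder weight 27×9.81 = 264.9 N acts at 3.35 m along the ladder; its horizontal arm is 3.35·cos68° = 1.255 m → τ = 332.4 N·m clockwise.
Person: 53×9.81 = 519.9 N at 4.5 m → arm 1.686 m → τ = 876.6 N·m clockwise.
Wall normal N acts horizontally at the top; its moment arm is the height L sinθ = 6.7·sin68° = 6.212 m, counterclockwise.
For rotational equilibrium, N × 6.212 = 1209, so N = 195 N.

N_wall ≈ 195 N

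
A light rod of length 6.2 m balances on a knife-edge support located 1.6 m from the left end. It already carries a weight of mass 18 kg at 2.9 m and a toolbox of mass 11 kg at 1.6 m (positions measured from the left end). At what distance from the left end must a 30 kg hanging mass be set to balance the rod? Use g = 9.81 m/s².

About the knife-edge support (at 1.6 m from the left end):
Weight: 18 × 9.81 = 176.6 N down at 2.9 m → arm 1.3 m, τ = 176.6 × 1.3 = 229.6 N·m clockwise.
Toolbox: acts at the knife-edge support, moment arm 0 → no torque.
Net moment of existing loads = 229.6 N·m clockwise.
The hanging mass weighs 30 × 9.81 = 294.3 N and must supply an equal counterclockwise moment, so its lever arm about the knife-edge support is 229.6 / 294.3 = 0.78 m.
That puts it at 1.6 − 0.78 = 0.82 m from the left end.

x ≈ 0.82 m from the left end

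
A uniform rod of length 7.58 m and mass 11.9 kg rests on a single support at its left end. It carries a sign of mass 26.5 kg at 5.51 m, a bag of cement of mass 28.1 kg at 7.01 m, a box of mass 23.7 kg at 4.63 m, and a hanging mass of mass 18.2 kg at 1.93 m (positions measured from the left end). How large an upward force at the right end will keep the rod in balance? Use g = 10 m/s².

Sum moments about the left end (the unknown pivot reaction has zero arm there).
Beam weight: 11.9 × 10 = 119 N down at 3.79 m → arm 3.79 m, τ = 119 × 3.79 = 451 N·m clockwise.
Sign: 26.5 × 10 = 265 N down at 5.51 m → arm 5.51 m, τ = 265 × 5.51 = 1460 N·m clockwise.
Bag of cement: 28.1 × 10 = 281 N down at 7.01 m → arm 7.01 m, τ = 281 × 7.01 = 1970 N·m clockwise.
Box: 23.7 × 10 = 237 N down at 4.63 m → arm 4.63 m, τ = 237 × 4.63 = 1097 N·m clockwise.
Hanging mass: 18.2 × 10 = 182 N down at 1.93 m → arm 1.93 m, τ = 182 × 1.93 = 351.3 N·m clockwise.
Net moment of the loads = 5329 N·m clockwise.
The upward force F acts at the right end, arm 7.58 m, giving F × 7.58 counterclockwise.
For rotational equilibrium, F × 7.58 = 5329, so F = 5329 / 7.58 = 703 N.

F ≈ 703 N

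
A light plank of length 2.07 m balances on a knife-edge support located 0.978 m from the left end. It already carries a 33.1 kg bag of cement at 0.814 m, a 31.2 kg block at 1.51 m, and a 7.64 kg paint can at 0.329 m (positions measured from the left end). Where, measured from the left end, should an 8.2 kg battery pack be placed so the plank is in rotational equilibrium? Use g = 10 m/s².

x ≈ 0.22 m from the left end

Taking torques about the knife-edge support (at 0.978 m from the left end):
Bag of cement: 33.1 × 10 = 331 N down at 0.814 m → arm 0.164 m, τ = 331 × 0.164 = 54.28 N·m counterclockwise.
Block: 31.2 × 10 = 312 N down at 1.51 m → arm 0.532 m, τ = 312 × 0.532 = 166 N·m clockwise.
Paint can: 7.64 × 10 = 76.4 N down at 0.329 m → arm 0.649 m, τ = 76.4 × 0.649 = 49.58 N·m counterclockwise.
Net moment of existing loads = 62.14 N·m clockwise.
The battery pack weighs 8.2 × 10 = 82 N and must supply an equal counterclockwise moment, so its lever arm about the knife-edge support is 62.14 / 82 = 0.758 m.
That puts it at 0.978 − 0.758 = 0.22 m from the left end.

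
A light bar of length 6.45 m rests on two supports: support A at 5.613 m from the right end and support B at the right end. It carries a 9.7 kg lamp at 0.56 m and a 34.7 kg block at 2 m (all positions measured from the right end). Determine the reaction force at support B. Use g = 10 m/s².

R_B ≈ 311 N

About support A:
Lamp: 9.7 × 10 = 97 N down at 0.56 m → arm 5.053 m, τ = 97 × 5.053 = 490.1 N·m clockwise.
Block: 34.7 × 10 = 347 N down at 2 m → arm 3.613 m, τ = 347 × 3.613 = 1254 N·m clockwise.
Net load moment about support A = 1744 N·m clockwise.
Reaction R at support B is upward at 0 m, arm 5.613 m → moment R × 5.613 counterclockwise.
Setting net torque to zero: R × 5.613 = 1744 → R = 311 N.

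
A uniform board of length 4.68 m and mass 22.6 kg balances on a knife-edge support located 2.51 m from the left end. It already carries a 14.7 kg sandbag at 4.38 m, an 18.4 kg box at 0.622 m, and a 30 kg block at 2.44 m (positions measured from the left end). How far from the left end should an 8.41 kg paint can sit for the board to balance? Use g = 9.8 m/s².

Sum moments about the knife-edge support (at 2.51 m from the left end) (the support reaction has zero arm there).
Beam weight: 22.6 × 9.8 = 221.5 N down at 2.34 m → arm 0.17 m, τ = 221.5 × 0.17 = 37.66 N·m counterclockwise.
Sandbag: 14.7 × 9.8 = 144.1 N down at 4.38 m → arm 1.87 m, τ = 144.1 × 1.87 = 269.5 N·m clockwise.
Box: 18.4 × 9.8 = 180.3 N down at 0.622 m → arm 1.888 m, τ = 180.3 × 1.888 = 340.4 N·m counterclockwise.
Block: 30 × 9.8 = 294 N down at 2.44 m → arm 0.07 m, τ = 294 × 0.07 = 20.58 N·m counterclockwise.
Net moment of existing loads = 129.1 N·m counterclockwise.
The paint can weighs 8.41 × 9.8 = 82.42 N and must supply an equal clockwise moment, so its lever arm about the knife-edge support is 129.1 / 82.42 = 1.57 m.
That puts it at 2.51 + 1.57 = 4.08 m from the left end.

x ≈ 4.08 m from the left end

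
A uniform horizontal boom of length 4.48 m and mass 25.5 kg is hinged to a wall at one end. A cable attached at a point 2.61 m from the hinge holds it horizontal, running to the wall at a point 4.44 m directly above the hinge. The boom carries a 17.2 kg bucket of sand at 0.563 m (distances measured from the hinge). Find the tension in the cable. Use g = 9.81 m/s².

T ≈ 291 N

Taking torques about the hinge:
Beam weight: 25.5 × 9.81 = 250.2 N down at 2.24 m → arm 2.24 m, τ = 250.2 × 2.24 = 560.4 N·m clockwise.
Bucket of sand: 17.2 × 9.81 = 168.7 N down at 0.563 m → arm 0.563 m, τ = 168.7 × 0.563 = 94.98 N·m clockwise.
Total clockwise load moment = 655.4 N·m.
The cable tension T acts at 2.61 m; only its component perpendicular to the boom, T sinθ, produces torque. sinθ = h/√(h²+d²) = 4.44/√(4.44²+2.61²) = 0.8621.
Στ = 0 ⇒ T × 2.61 × 0.8621 = 655.4 ⇒ T = 655.4 / 2.25 = 291 N.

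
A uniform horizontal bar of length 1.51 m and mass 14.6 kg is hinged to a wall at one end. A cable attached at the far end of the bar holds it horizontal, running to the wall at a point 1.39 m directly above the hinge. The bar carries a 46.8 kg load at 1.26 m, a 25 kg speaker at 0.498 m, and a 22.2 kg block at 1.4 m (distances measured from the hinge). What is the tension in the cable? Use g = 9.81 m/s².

T ≈ 1090 N

Take moments about the hinge.
Beam weight: 14.6 × 9.81 = 143.2 N down at 0.755 m → arm 0.755 m, τ = 143.2 × 0.755 = 108.1 N·m clockwise.
Load: 46.8 × 9.81 = 459.1 N down at 1.26 m → arm 1.26 m, τ = 459.1 × 1.26 = 578.5 N·m clockwise.
Speaker: 25 × 9.81 = 245.2 N down at 0.498 m → arm 0.498 m, τ = 245.2 × 0.498 = 122.1 N·m clockwise.
Block: 22.2 × 9.81 = 217.8 N down at 1.4 m → arm 1.4 m, τ = 217.8 × 1.4 = 304.9 N·m clockwise.
Total clockwise load moment = 1114 N·m.
The cable tension T acts at 1.51 m; only its component perpendicular to the bar, T sinθ, produces torque. sinθ = h/√(h²+d²) = 1.39/√(1.39²+1.51²) = 0.6773.
Στ = 0 ⇒ T × 1.51 × 0.6773 = 1114 ⇒ T = 1114 / 1.023 = 1090 N.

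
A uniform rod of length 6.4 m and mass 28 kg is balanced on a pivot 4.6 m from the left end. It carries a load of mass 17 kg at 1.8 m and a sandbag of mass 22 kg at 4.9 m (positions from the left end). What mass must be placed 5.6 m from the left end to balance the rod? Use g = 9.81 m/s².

m ≈ 80.2 kg

Sum moments about the pivot (at 4.6 m from the left end) (the support reaction has zero arm there).
Beam weight: 28 × 9.81 = 274.7 N down at 3.2 m → arm 1.4 m, τ = 274.7 × 1.4 = 384.6 N·m counterclockwise.
Load: 17 × 9.81 = 166.8 N down at 1.8 m → arm 2.8 m, τ = 166.8 × 2.8 = 467 N·m counterclockwise.
Sandbag: 22 × 9.81 = 215.8 N down at 4.9 m → arm 0.3 m, τ = 215.8 × 0.3 = 64.74 N·m clockwise.
Net moment of known loads = 786.9 N·m counterclockwise.
An unknown mass m at 5.6 m has arm 1 m; its moment is m·g·1 clockwise.
Balancing moments: m × 9.81 × 1 = 786.9, giving m = 786.9 / (9.81 × 1) = 80.2 kg.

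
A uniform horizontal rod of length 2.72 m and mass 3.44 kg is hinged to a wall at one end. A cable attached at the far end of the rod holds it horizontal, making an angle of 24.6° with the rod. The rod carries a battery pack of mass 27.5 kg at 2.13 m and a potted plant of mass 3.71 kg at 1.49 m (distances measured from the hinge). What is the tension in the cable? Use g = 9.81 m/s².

T ≈ 596 N

Take moments about the hinge.
Beam weight: 3.44 × 9.81 = 33.75 N down at 1.36 m → arm 1.36 m, τ = 33.75 × 1.36 = 45.9 N·m clockwise.
Battery pack: 27.5 × 9.81 = 269.8 N down at 2.13 m → arm 2.13 m, τ = 269.8 × 2.13 = 574.7 N·m clockwise.
Potted plant: 3.71 × 9.81 = 36.4 N down at 1.49 m → arm 1.49 m, τ = 36.4 × 1.49 = 54.24 N·m clockwise.
Total clockwise load moment = 674.8 N·m.
The cable tension T acts at 2.72 m; only its component perpendicular to the rod, T sinθ, produces torque. sin 24.6° = 0.4163.
Setting net torque to zero: T × 2.72 × 0.4163 = 674.8 → T = 674.8 / 1.132 = 596 N.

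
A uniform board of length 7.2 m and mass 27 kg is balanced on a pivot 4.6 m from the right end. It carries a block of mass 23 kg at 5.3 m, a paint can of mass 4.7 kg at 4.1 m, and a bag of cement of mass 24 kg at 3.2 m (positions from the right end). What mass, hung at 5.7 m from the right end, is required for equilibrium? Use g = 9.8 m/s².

m ≈ 42.6 kg

Taking torques about the pivot (at 4.6 m from the right end):
Beam weight: 27 × 9.8 = 264.6 N down at 3.6 m → arm 1 m, τ = 264.6 × 1 = 264.6 N·m clockwise.
Block: 23 × 9.8 = 225.4 N down at 5.3 m → arm 0.7 m, τ = 225.4 × 0.7 = 157.8 N·m counterclockwise.
Paint can: 4.7 × 9.8 = 46.06 N down at 4.1 m → arm 0.5 m, τ = 46.06 × 0.5 = 23.03 N·m clockwise.
Bag of cement: 24 × 9.8 = 235.2 N down at 3.2 m → arm 1.4 m, τ = 235.2 × 1.4 = 329.3 N·m clockwise.
Net moment of known loads = 459.1 N·m clockwise.
An unknown mass m at 5.7 m has arm 1.1 m; its moment is m·g·1.1 counterclockwise.
For rotational equilibrium, m × 9.8 × 1.1 = 459.1, so m = 459.1 / (9.8 × 1.1) = 42.6 kg.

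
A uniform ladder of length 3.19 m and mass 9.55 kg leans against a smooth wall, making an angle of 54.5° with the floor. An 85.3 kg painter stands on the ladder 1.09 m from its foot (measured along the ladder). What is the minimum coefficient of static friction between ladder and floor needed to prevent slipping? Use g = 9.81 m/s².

μ_min ≈ 0.255

About the foot of the ladder:
Ladder weight 9.55×9.81 = 93.69 N acts at 1.595 m along the ladder; its horizontal arm is 1.595·cos54.5° = 0.9262 m → τ = 86.78 N·m clockwise.
Painter: 85.3×9.81 = 836.8 N at 1.09 m → arm 0.633 m → τ = 529.7 N·m clockwise.
Wall normal N acts horizontally at the top; its moment arm is the height L sinθ = 3.19·sin54.5° = 2.597 m, counterclockwise.
Balancing moments: N × 2.597 = 616.5, giving N = 237.4 N.
ΣFx = 0 ⇒ f = N_wall = 237.4 N. ΣFy = 0 ⇒ N_floor = 930.5 N.
μ_min = f / N_floor = 237.4 / 930.5 = 0.255.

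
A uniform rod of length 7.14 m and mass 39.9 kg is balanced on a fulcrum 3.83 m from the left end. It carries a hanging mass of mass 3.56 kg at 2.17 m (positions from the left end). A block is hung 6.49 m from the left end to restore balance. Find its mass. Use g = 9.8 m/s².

m ≈ 6.12 kg

Choose the fulcrum (at 3.83 m from the left end) as the axis so the support reaction has zero arm there.
Beam weight: 39.9 × 9.8 = 391 N down at 3.57 m → arm 0.26 m, τ = 391 × 0.26 = 101.7 N·m counterclockwise.
Hanging mass: 3.56 × 9.8 = 34.89 N down at 2.17 m → arm 1.66 m, τ = 34.89 × 1.66 = 57.92 N·m counterclockwise.
Net moment of known loads = 159.6 N·m counterclockwise.
An unknown mass m at 6.49 m has arm 2.66 m; its moment is m·g·2.66 clockwise.
Στ = 0 ⇒ m × 9.8 × 2.66 = 159.6 ⇒ m = 159.6 / (9.8 × 2.66) = 6.12 kg.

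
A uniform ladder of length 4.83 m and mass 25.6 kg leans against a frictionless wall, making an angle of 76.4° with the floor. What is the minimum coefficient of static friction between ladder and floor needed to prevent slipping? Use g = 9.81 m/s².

Sum moments about the foot of the ladder (the floor normal and friction both act there and drop out).
Ladder weight 25.6×9.81 = 251.1 N acts at 2.415 m along the ladder; its horizontal arm is 2.415·cos76.4° = 0.5679 m → τ = 142.6 N·m clockwise.
Wall normal N acts horizontally at the top; its moment arm is the height L sinθ = 4.83·sin76.4° = 4.695 m, counterclockwise.
For rotational equilibrium, N × 4.695 = 142.6, so N = 30.37 N.
ΣFx = 0 ⇒ f = N_wall = 30.37 N. ΣFy = 0 ⇒ N_floor = 251.1 N.
μ_min = f / N_floor = 30.37 / 251.1 = 0.121.

μ_min ≈ 0.121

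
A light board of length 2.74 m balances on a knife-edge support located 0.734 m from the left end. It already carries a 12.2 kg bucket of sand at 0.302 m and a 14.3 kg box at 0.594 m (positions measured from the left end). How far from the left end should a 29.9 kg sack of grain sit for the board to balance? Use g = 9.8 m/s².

x ≈ 0.977 m from the left end

Take moments about the knife-edge support (at 0.734 m from the left end).
Bucket of sand: 12.2 × 9.8 = 119.6 N down at 0.302 m → arm 0.432 m, τ = 119.6 × 0.432 = 51.67 N·m counterclockwise.
Box: 14.3 × 9.8 = 140.1 N down at 0.594 m → arm 0.14 m, τ = 140.1 × 0.14 = 19.61 N·m counterclockwise.
Net moment of existing loads = 71.28 N·m counterclockwise.
The sack of grain weighs 29.9 × 9.8 = 293 N and must supply an equal clockwise moment, so its lever arm about the knife-edge support is 71.28 / 293 = 0.243 m.
That puts it at 0.734 + 0.243 = 0.977 m from the left end.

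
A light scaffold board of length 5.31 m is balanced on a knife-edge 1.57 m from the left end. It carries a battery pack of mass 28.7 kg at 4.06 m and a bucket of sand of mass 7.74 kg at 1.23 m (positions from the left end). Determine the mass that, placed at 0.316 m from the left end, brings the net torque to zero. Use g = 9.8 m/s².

m ≈ 54.9 kg

Choose the knife-edge (at 1.57 m from the left end) as the axis so the support reaction has zero arm there.
Battery pack: 28.7 × 9.8 = 281.3 N down at 4.06 m → arm 2.49 m, τ = 281.3 × 2.49 = 700.4 N·m clockwise.
Bucket of sand: 7.74 × 9.8 = 75.85 N down at 1.23 m → arm 0.34 m, τ = 75.85 × 0.34 = 25.79 N·m counterclockwise.
Net moment of known loads = 674.6 N·m clockwise.
An unknown mass m at 0.316 m has arm 1.254 m; its moment is m·g·1.254 counterclockwise.
Στ = 0 ⇒ m × 9.8 × 1.254 = 674.6 ⇒ m = 674.6 / (9.8 × 1.254) = 54.9 kg.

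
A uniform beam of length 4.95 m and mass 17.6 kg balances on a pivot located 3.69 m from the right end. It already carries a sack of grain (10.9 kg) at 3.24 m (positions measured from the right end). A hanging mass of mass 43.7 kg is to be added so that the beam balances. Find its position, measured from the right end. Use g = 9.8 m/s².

x ≈ 4.29 m from the right end

Choose the pivot (at 3.69 m from the right end) as the axis so the support reaction has zero arm there.
Beam weight: 17.6 × 9.8 = 172.5 N down at 2.475 m → arm 1.215 m, τ = 172.5 × 1.215 = 209.6 N·m clockwise.
Sack of grain: 10.9 × 9.8 = 106.8 N down at 3.24 m → arm 0.45 m, τ = 106.8 × 0.45 = 48.06 N·m clockwise.
Net moment of existing loads = 257.7 N·m clockwise.
The hanging mass weighs 43.7 × 9.8 = 428.3 N and must supply an equal counterclockwise moment, so its lever arm about the pivot is 257.7 / 428.3 = 0.602 m.
That puts it at 3.69 + 0.602 = 4.29 m from the right end.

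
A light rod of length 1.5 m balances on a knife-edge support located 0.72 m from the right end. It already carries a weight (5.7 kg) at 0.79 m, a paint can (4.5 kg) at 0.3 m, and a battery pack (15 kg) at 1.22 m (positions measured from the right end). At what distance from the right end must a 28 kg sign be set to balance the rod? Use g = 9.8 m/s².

About the knife-edge support (at 0.72 m from the right end):
Weight: 5.7 × 9.8 = 55.86 N down at 0.79 m → arm 0.07 m, τ = 55.86 × 0.07 = 3.91 N·m counterclockwise.
Paint can: 4.5 × 9.8 = 44.1 N down at 0.3 m → arm 0.42 m, τ = 44.1 × 0.42 = 18.52 N·m clockwise.
Battery pack: 15 × 9.8 = 147 N down at 1.22 m → arm 0.5 m, τ = 147 × 0.5 = 73.5 N·m counterclockwise.
Net moment of existing loads = 58.89 N·m counterclockwise.
The sign weighs 28 × 9.8 = 274.4 N and must supply an equal clockwise moment, so its lever arm about the knife-edge support is 58.89 / 274.4 = 0.215 m.
That puts it at 0.72 − 0.215 = 0.505 m from the right end.

x ≈ 0.505 m from the right end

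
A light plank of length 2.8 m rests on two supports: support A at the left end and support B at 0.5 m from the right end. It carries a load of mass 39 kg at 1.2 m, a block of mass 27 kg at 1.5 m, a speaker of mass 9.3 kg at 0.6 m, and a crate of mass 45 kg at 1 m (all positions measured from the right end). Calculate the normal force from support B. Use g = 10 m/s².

Take moments about support A.
Load: 39 × 10 = 390 N down at 1.2 m → arm 1.6 m, τ = 390 × 1.6 = 624 N·m clockwise.
Block: 27 × 10 = 270 N down at 1.5 m → arm 1.3 m, τ = 270 × 1.3 = 351 N·m clockwise.
Speaker: 9.3 × 10 = 93 N down at 0.6 m → arm 2.2 m, τ = 93 × 2.2 = 204.6 N·m clockwise.
Crate: 45 × 10 = 450 N down at 1 m → arm 1.8 m, τ = 450 × 1.8 = 810 N·m clockwise.
Net load moment about support A = 1990 N·m clockwise.
Reaction R at support B is upward at 0.5 m, arm 2.3 m → moment R × 2.3 counterclockwise.
Στ = 0 ⇒ R × 2.3 = 1990 ⇒ R = 865 N.

R_B ≈ 865 N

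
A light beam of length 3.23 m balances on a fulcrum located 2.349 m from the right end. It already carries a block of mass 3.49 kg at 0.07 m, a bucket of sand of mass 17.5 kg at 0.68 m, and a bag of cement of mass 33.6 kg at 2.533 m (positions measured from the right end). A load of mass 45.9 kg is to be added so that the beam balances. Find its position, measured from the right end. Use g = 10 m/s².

Choose the fulcrum (at 2.349 m from the right end) as the axis so the support reaction has zero arm there.
Block: 3.49 × 10 = 34.9 N down at 0.07 m → arm 2.279 m, τ = 34.9 × 2.279 = 79.54 N·m clockwise.
Bucket of sand: 17.5 × 10 = 175 N down at 0.68 m → arm 1.669 m, τ = 175 × 1.669 = 292.1 N·m clockwise.
Bag of cement: 33.6 × 10 = 336 N down at 2.533 m → arm 0.184 m, τ = 336 × 0.184 = 61.82 N·m counterclockwise.
Net moment of existing loads = 309.8 N·m clockwise.
The load weighs 45.9 × 10 = 459 N and must supply an equal counterclockwise moment, so its lever arm about the fulcrum is 309.8 / 459 = 0.675 m.
That puts it at 2.349 + 0.675 = 3.02 m from the right end.

x ≈ 3.02 m from the right end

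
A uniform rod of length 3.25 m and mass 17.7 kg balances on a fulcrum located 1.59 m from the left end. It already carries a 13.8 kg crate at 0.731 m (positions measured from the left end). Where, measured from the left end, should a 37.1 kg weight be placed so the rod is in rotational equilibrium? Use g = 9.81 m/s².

Take moments about the fulcrum (at 1.59 m from the left end).
Beam weight: 17.7 × 9.81 = 173.6 N down at 1.625 m → arm 0.035 m, τ = 173.6 × 0.035 = 6.076 N·m clockwise.
Crate: 13.8 × 9.81 = 135.4 N down at 0.731 m → arm 0.859 m, τ = 135.4 × 0.859 = 116.3 N·m counterclockwise.
Net moment of existing loads = 110.2 N·m counterclockwise.
The weight weighs 37.1 × 9.81 = 364 N and must supply an equal clockwise moment, so its lever arm about the fulcrum is 110.2 / 364 = 0.303 m.
That puts it at 1.59 + 0.303 = 1.89 m from the left end.

x ≈ 1.89 m from the left end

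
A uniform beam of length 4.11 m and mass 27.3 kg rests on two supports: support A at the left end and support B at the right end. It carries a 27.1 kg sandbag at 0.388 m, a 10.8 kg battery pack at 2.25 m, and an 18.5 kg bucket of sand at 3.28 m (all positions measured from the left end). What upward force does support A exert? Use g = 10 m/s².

Taking torques about support B:
Beam weight: 27.3 × 10 = 273 N down at 2.055 m → arm 2.055 m, τ = 273 × 2.055 = 561 N·m counterclockwise.
Sandbag: 27.1 × 10 = 271 N down at 0.388 m → arm 3.722 m, τ = 271 × 3.722 = 1009 N·m counterclockwise.
Battery pack: 10.8 × 10 = 108 N down at 2.25 m → arm 1.86 m, τ = 108 × 1.86 = 200.9 N·m counterclockwise.
Bucket of sand: 18.5 × 10 = 185 N down at 3.28 m → arm 0.83 m, τ = 185 × 0.83 = 153.5 N·m counterclockwise.
Net load moment about support B = 1924 N·m counterclockwise.
Reaction R at support A is upward at 0 m, arm 4.11 m → moment R × 4.11 clockwise.
Balancing moments: R × 4.11 = 1924, giving R = 468 N.

R_A ≈ 468 N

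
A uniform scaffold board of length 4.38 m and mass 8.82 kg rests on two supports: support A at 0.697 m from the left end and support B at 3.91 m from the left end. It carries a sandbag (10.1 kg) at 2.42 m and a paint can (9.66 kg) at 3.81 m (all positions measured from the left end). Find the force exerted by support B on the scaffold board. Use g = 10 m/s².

R_B ≈ 189 N

Sum moments about support A (its reaction then has zero moment arm).
Beam weight: 8.82 × 10 = 88.2 N down at 2.19 m → arm 1.493 m, τ = 88.2 × 1.493 = 131.7 N·m clockwise.
Sandbag: 10.1 × 10 = 101 N down at 2.42 m → arm 1.723 m, τ = 101 × 1.723 = 174 N·m clockwise.
Paint can: 9.66 × 10 = 96.6 N down at 3.81 m → arm 3.113 m, τ = 96.6 × 3.113 = 300.7 N·m clockwise.
Net load moment about support A = 606.4 N·m clockwise.
Reaction R at support B is upward at 3.91 m, arm 3.213 m → moment R × 3.213 counterclockwise.
Setting net torque to zero: R × 3.213 = 606.4 → R = 189 N.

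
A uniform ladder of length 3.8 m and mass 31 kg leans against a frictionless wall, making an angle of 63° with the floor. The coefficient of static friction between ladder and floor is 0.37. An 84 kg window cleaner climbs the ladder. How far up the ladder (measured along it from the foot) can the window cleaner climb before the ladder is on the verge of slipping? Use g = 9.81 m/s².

Sum moments about the foot of the ladder (the floor normal and friction both act there and drop out).
Ladder weight 31×9.81 = 304.1 N acts at 1.9 m along the ladder; its horizontal arm is 1.9·cos63° = 0.8626 m → τ = 262.3 N·m clockwise.
Window cleaner weight 84×9.81 = 824 N at distance d → arm d·cos63° → τ = 824·d·0.454 clockwise.
Wall normal N at the top has arm L sinθ = 3.386 m counterclockwise, so Στ = 0 gives N·3.386 = 262.3 + 374.1·d.
ΣFy = 0 ⇒ N_floor = 1128 N, so the maximum friction is μ_s·N_floor = 0.37×1128 = 417.4 N. ΣFx = 0 ⇒ N_wall = f, so at the slipping point N = 417.4 N.
Substituting: 417.4×3.386 = 262.3 + 374.1·d ⇒ d = (1413 − 262.3) / 374.1 = 3.08 m.

d ≈ 3.08 m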